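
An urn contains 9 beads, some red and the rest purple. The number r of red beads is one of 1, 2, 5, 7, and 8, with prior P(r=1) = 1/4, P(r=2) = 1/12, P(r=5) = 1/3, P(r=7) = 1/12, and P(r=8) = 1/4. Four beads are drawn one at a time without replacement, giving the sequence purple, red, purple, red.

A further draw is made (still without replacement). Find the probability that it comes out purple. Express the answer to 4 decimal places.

Compute the likelihood of the observed sequence for each case: P(data | r = 1) = (8/9)(1/8)(7/7)(0/6) = 0; P(data | r = 2) = (7/9)(2/8)(6/7)(1/6) = 0.027778; P(data | r = 5) = (4/9)(5/8)(3/7)(4/6) = 0.079365; P(data | r = 7) = (2/9)(7/8)(1/7)(6/6) = 0.027778; P(data | r = 8) = (1/9)(8/8)(0/7) = 0.
Weighting by the prior gives 1/4 · 0 = 0, 1/12 · 0.027778 = 0.0023148, 1/3 · 0.079365 = 0.026455, 1/12 · 0.027778 = 0.0023148, 1/4 · 0 = 0; with total 0.031085.
Normalising, the posterior is P(r = 1 | data) = 0, P(r = 2 | data) = 0.074468, P(r = 5 | data) = 0.85106, P(r = 7 | data) = 0.074468, P(r = 8 | data) = 0.
So P(purple next | data) = Σ P(purple next | H) P(H | data) = (1)(0.074468) + (2/5)(0.85106) + (0)(0.074468) = 0.41489.

0.4149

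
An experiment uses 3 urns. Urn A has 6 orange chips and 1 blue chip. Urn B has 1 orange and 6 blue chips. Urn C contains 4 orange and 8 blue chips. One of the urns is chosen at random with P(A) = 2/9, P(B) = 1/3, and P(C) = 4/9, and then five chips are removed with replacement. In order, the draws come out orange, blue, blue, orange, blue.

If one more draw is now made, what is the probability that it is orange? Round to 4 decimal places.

The likelihood of the observed sequence under each hypothesis: P(data | urn A) = (6/7)(1/7)(1/7)(6/7)(1/7) = 0.002142; P(data | urn B) = (1/7)(6/7)(6/7)(1/7)(6/7) = 0.012852; P(data | urn C) = (4/12)(8/12)(8/12)(4/12)(8/12) = 0.032922.
Multiplying each by its prior: 2/9 · 0.002142 = 0.00047599, 1/3 · 0.012852 = 0.0042839, 4/9 · 0.032922 = 0.014632; with total 0.019392.
Dividing through by the total gives posterior P(urn A | data) = 0.024546, P(urn B | data) = 0.22091, P(urn C | data) = 0.75454.
So P(orange next | data) = Σ P(orange next | H) P(H | data) = (6/7)(0.024546) + (1/7)(0.22091) + (1/3)(0.75454) = 0.30411.

0.3041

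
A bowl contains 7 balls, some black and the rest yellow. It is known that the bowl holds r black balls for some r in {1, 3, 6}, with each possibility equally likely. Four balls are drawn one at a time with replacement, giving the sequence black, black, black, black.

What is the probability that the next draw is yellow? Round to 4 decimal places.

For each hypothesis, P(data | H) works out to: P(data | r = 1) = (1/7)(1/7)(1/7)(1/7) = 0.00041649; P(data | r = 3) = (3/7)(3/7)(3/7)(3/7) = 0.033736; P(data | r = 6) = (6/7)(6/7)(6/7)(6/7) = 0.53978.
Multiplying each by its prior: 1/3 · 0.00041649 = 0.00013883, 1/3 · 0.033736 = 0.011245, 1/3 · 0.53978 = 0.17993; with total 0.19131.
Dividing through by the total gives posterior P(r = 1 | data) = 0.00072569, P(r = 3 | data) = 0.058781, P(r = 6 | data) = 0.94049.
So P(yellow next | data) = Σ P(yellow next | H) P(H | data) = (6/7)(0.00072569) + (4/7)(0.058781) + (1/7)(0.94049) = 0.16857.

0.1686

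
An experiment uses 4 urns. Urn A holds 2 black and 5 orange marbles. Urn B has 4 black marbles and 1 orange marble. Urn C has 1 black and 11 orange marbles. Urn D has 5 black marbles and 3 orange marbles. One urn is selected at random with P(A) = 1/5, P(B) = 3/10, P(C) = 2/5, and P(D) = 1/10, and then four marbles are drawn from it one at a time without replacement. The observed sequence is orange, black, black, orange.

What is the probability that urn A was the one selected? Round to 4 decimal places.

Under each hypothesis, the probability of the observed sequence is: P(data | urn A) = (5/7)(2/6)(1/5)(4/4) = 1/21; P(data | urn B) = (1/5)(4/4)(3/3)(0/2) = 0; P(data | urn C) = (11/12)(1/11)(0/10) = 0; P(data | urn D) = (3/8)(5/7)(4/6)(2/5) = 1/14.
The prior-weighted likelihoods are 1/5 · 1/21 = 1/105, 3/10 · 0 = 0, 2/5 · 0 = 0, 1/10 · 1/14 = 1/140; these sum to 1/60.
By Bayes' rule, P(urn A | data) = (1/105) / (1/60) = 4/7.

0.5714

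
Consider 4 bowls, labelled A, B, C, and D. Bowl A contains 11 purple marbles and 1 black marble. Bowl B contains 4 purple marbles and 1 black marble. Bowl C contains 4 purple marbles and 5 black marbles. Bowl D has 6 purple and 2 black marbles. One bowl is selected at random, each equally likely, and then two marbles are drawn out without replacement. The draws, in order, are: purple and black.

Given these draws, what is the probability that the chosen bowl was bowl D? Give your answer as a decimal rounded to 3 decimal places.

For each hypothesis, P(data | H) works out to: P(data | bowl A) = (11/12)(1/11) = 0.083333; P(data | bowl B) = (4/5)(1/4) = 0.2; P(data | bowl C) = (4/9)(5/8) = 0.27778; P(data | bowl D) = (6/8)(2/7) = 0.21429.
Multiplying each by its prior: 1/4 · 0.083333 = 0.020833, 1/4 · 0.2 = 0.05, 1/4 · 0.27778 = 0.069444, 1/4 · 0.21429 = 0.053571; with total 0.19385.
By Bayes' rule, P(bowl D | data) = (0.053571) / (0.19385) = 0.27636.

0.276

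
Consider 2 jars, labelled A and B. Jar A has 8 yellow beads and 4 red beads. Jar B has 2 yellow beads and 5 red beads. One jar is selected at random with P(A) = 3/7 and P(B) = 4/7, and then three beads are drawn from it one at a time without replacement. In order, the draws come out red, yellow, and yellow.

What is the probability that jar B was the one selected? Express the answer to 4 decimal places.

0.2723

Compute the likelihood of the observed sequence for each case: P(data | jar A) = (4/12)(8/11)(7/10) = 0.1697; P(data | jar B) = (5/7)(2/6)(1/5) = 0.047619.
Weighting by the prior gives 3/7 · 0.1697 = 0.072727, 4/7 · 0.047619 = 0.027211; summing to 0.099938.
So P(jar B | data) = (0.027211) / (0.099938) = 0.27228.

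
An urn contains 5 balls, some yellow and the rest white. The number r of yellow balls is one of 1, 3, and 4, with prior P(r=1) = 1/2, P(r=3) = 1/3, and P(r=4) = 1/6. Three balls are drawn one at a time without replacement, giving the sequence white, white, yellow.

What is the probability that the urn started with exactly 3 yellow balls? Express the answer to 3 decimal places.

0.250

The likelihood of the observed sequence under each hypothesis: P(data | r = 1) = (4/5)(3/4)(1/3) = 1/5; P(data | r = 3) = (2/5)(1/4)(3/3) = 1/10; P(data | r = 4) = (1/5)(0/4) = 0.
Multiplying each by its prior: 1/2 · 1/5 = 1/10, 1/3 · 1/10 = 1/30, 1/6 · 0 = 0; these sum to 2/15.
By Bayes' rule, P(r = 3 | data) = (1/30) / (2/15) = 1/4.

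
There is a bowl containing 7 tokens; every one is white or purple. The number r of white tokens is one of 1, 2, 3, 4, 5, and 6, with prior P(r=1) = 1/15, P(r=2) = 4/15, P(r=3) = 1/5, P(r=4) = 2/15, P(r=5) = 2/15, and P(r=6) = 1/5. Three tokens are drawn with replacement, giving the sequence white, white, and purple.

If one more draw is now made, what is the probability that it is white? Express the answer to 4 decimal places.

The likelihood of the observed sequence under each hypothesis: P(data | r = 1) = (1/7)(1/7)(6/7) = 0.017493; P(data | r = 2) = (2/7)(2/7)(5/7) = 0.058309; P(data | r = 3) = (3/7)(3/7)(4/7) = 0.10496; P(data | r = 4) = (4/7)(4/7)(3/7) = 0.13994; P(data | r = 5) = (5/7)(5/7)(2/7) = 0.14577; P(data | r = 6) = (6/7)(6/7)(1/7) = 0.10496.
Weighting by the prior gives 1/15 · 0.017493 = 0.0011662, 4/15 · 0.058309 = 0.015549, 1/5 · 0.10496 = 0.020991, 2/15 · 0.13994 = 0.018659, 2/15 · 0.14577 = 0.019436, 1/5 · 0.10496 = 0.020991; with total 0.096793.
The posterior is then P(r = 1 | data) = 0.012048, P(r = 2 | data) = 0.16064, P(r = 3 | data) = 0.21687, P(r = 4 | data) = 0.19277, P(r = 5 | data) = 0.2008, P(r = 6 | data) = 0.21687.
So P(white next | data) = Σ P(white next | H) P(H | data) = (1/7)(0.012048) + (2/7)(0.16064) + (3/7)(0.21687) + (4/7)(0.19277) + (5/7)(0.2008) + (6/7)(0.21687) = 0.58003.

0.5800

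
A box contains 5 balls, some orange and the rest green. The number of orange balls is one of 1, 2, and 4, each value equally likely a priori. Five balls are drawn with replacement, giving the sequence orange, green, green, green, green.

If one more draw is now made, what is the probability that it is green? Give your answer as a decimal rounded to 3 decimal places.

0.718

The likelihood of the observed sequence under each hypothesis: P(data | r = 1) = (1/5)(4/5)(4/5)(4/5)(4/5) = 0.08192; P(data | r = 2) = (2/5)(3/5)(3/5)(3/5)(3/5) = 0.05184; P(data | r = 4) = (4/5)(1/5)(1/5)(1/5)(1/5) = 0.00128.
Weighting by the prior gives 1/3 · 0.08192 = 0.027307, 1/3 · 0.05184 = 0.01728, 1/3 · 0.00128 = 0.00042667; with total 0.045013.
Dividing through by the total gives posterior P(r = 1 | data) = 0.60664, P(r = 2 | data) = 0.38389, P(r = 4 | data) = 0.0094787.
Averaging over the posterior, P(green next | data) = (4/5)(0.60664) + (3/5)(0.38389) + (1/5)(0.0094787) = 0.71754.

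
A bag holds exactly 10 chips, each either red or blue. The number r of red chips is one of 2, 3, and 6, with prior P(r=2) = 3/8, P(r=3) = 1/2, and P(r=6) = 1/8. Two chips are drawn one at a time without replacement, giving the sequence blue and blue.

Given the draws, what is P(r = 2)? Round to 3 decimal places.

The likelihood of the observed sequence under each hypothesis: P(data | r = 2) = (8/10)(7/9) = 28/45; P(data | r = 3) = (7/10)(6/9) = 7/15; P(data | r = 6) = (4/10)(3/9) = 2/15.
Weighting by the prior gives 3/8 · 28/45 = 7/30, 1/2 · 7/15 = 7/30, 1/8 · 2/15 = 1/60; with total 29/60.
By Bayes' rule, P(r = 2 | data) = (7/30) / (29/60) = 14/29.

0.483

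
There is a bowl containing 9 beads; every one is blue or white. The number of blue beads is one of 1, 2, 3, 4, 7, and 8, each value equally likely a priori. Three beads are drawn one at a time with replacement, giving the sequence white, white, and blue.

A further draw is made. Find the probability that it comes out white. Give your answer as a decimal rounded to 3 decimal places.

0.660

The likelihood of the observed sequence under each hypothesis: P(data | r = 1) = (8/9)(8/9)(1/9) = 0.087791; P(data | r = 2) = (7/9)(7/9)(2/9) = 0.13443; P(data | r = 3) = (6/9)(6/9)(3/9) = 0.14815; P(data | r = 4) = (5/9)(5/9)(4/9) = 0.13717; P(data | r = 7) = (2/9)(2/9)(7/9) = 0.038409; P(data | r = 8) = (1/9)(1/9)(8/9) = 0.010974.
Multiplying each by its prior: 1/6 · 0.087791 = 0.014632, 1/6 · 0.13443 = 0.022405, 1/6 · 0.14815 = 0.024691, 1/6 · 0.13717 = 0.022862, 1/6 · 0.038409 = 0.0064015, 1/6 · 0.010974 = 0.001829; these sum to 0.092821.
Dividing through by the total gives posterior P(r = 1 | data) = 0.15764, P(r = 2 | data) = 0.24138, P(r = 3 | data) = 0.26601, P(r = 4 | data) = 0.24631, P(r = 7 | data) = 0.068966, P(r = 8 | data) = 0.019704.
So P(white next | data) = Σ P(white next | H) P(H | data) = (8/9)(0.15764) + (7/9)(0.24138) + (2/3)(0.26601) + (5/9)(0.24631) + (2/9)(0.068966) + (1/9)(0.019704) = 0.65955.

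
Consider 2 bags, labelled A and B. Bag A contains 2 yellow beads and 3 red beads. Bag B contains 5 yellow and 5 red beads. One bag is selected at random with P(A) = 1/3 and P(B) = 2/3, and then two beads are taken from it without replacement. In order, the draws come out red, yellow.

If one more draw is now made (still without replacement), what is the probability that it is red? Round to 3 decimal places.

Compute the likelihood of the observed sequence for each case: P(data | bag A) = (3/5)(2/4) = 3/10; P(data | bag B) = (5/10)(5/9) = 5/18.
The prior-weighted likelihoods are 1/3 · 3/10 = 1/10, 2/3 · 5/18 = 5/27; these sum to 77/270.
The posterior is then P(bag A | data) = 27/77, P(bag B | data) = 50/77.
The predictive probability is P(red next | data) = (2/3)(27/77) + (1/2)(50/77) = 43/77.

0.558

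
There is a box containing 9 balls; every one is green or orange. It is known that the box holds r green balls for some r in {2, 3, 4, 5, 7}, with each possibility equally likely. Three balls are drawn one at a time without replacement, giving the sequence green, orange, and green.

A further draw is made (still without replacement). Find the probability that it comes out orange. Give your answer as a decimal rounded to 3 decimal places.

The likelihood of the observed sequence under each hypothesis: P(data | r = 2) = (2/9)(7/8)(1/7) = 0.027778; P(data | r = 3) = (3/9)(6/8)(2/7) = 0.071429; P(data | r = 4) = (4/9)(5/8)(3/7) = 0.11905; P(data | r = 5) = (5/9)(4/8)(4/7) = 0.15873; P(data | r = 7) = (7/9)(2/8)(6/7) = 0.16667.
Weighting by the prior gives 1/5 · 0.027778 = 0.0055556, 1/5 · 0.071429 = 0.014286, 1/5 · 0.11905 = 0.02381, 1/5 · 0.15873 = 0.031746, 1/5 · 0.16667 = 0.033333; summing to 0.10873.
The posterior is then P(r = 2 | data) = 0.051095, P(r = 3 | data) = 0.13139, P(r = 4 | data) = 0.21898, P(r = 5 | data) = 0.29197, P(r = 7 | data) = 0.30657.
So P(orange next | data) = Σ P(orange next | H) P(H | data) = (1)(0.051095) + (5/6)(0.13139) + (2/3)(0.21898) + (1/2)(0.29197) + (1/6)(0.30657) = 0.50365.

0.504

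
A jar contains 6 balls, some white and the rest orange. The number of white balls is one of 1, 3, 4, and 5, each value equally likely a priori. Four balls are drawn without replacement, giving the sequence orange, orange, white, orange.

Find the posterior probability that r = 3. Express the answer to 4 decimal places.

0.2308

Compute the likelihood of the observed sequence for each case: P(data | r = 1) = (5/6)(4/5)(1/4)(3/3) = 1/6; P(data | r = 3) = (3/6)(2/5)(3/4)(1/3) = 1/20; P(data | r = 4) = (2/6)(1/5)(4/4)(0/3) = 0; P(data | r = 5) = (1/6)(0/5) = 0.
The prior-weighted likelihoods are 1/4 · 1/6 = 1/24, 1/4 · 1/20 = 1/80, 1/4 · 0 = 0, 1/4 · 0 = 0; these sum to 13/240.
So P(r = 3 | data) = (1/80) / (13/240) = 3/13.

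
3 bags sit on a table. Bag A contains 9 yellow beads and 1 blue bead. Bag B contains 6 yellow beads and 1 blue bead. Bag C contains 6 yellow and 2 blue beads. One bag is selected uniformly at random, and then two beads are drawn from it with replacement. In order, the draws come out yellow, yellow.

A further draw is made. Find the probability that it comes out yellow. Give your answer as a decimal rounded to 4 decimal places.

Compute the likelihood of the observed sequence for each case: P(data | bag A) = (9/10)(9/10) = 0.81; P(data | bag B) = (6/7)(6/7) = 0.73469; P(data | bag C) = (6/8)(6/8) = 0.5625.
Multiplying each by its prior: 1/3 · 0.81 = 0.27, 1/3 · 0.73469 = 0.2449, 1/3 · 0.5625 = 0.1875; with total 0.7024.
Normalising, the posterior is P(bag A | data) = 0.3844, P(bag B | data) = 0.34866, P(bag C | data) = 0.26694.
So P(yellow next | data) = Σ P(yellow next | H) P(H | data) = (9/10)(0.3844) + (6/7)(0.34866) + (3/4)(0.26694) = 0.84502.

0.8450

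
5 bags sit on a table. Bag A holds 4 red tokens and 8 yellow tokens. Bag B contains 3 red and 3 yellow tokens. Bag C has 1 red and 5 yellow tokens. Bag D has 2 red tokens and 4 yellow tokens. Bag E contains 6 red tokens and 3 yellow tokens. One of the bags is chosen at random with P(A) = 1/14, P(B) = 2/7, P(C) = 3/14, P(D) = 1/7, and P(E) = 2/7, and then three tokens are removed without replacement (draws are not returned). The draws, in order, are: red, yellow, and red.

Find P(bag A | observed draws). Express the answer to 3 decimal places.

0.048

Under each hypothesis, the probability of the observed sequence is: P(data | bag A) = (4/12)(8/11)(3/10) = 0.072727; P(data | bag B) = (3/6)(3/5)(2/4) = 0.15; P(data | bag C) = (1/6)(5/5)(0/4) = 0; P(data | bag D) = (2/6)(4/5)(1/4) = 0.066667; P(data | bag E) = (6/9)(3/8)(5/7) = 0.17857.
The prior-weighted likelihoods are 1/14 · 0.072727 = 0.0051948, 2/7 · 0.15 = 0.042857, 3/14 · 0 = 0, 1/7 · 0.066667 = 0.0095238, 2/7 · 0.17857 = 0.05102; these sum to 0.1086.
So P(bag A | data) = (0.0051948) / (0.1086) = 0.047836.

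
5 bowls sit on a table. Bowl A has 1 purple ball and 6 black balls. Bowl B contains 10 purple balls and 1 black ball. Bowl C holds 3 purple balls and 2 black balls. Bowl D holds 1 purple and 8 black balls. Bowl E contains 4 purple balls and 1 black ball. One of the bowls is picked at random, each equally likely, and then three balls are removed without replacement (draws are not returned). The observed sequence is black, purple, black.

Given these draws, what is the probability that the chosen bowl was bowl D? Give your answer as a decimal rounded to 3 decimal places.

0.314

Under each hypothesis, the probability of the observed sequence is: P(data | bowl A) = (6/7)(1/6)(5/5) = 0.14286; P(data | bowl B) = (1/11)(10/10)(0/9) = 0; P(data | bowl C) = (2/5)(3/4)(1/3) = 0.1; P(data | bowl D) = (8/9)(1/8)(7/7) = 0.11111; P(data | bowl E) = (1/5)(4/4)(0/3) = 0.
Weighting by the prior gives 1/5 · 0.14286 = 0.028571, 1/5 · 0 = 0, 1/5 · 0.1 = 0.02, 1/5 · 0.11111 = 0.022222, 1/5 · 0 = 0; summing to 0.070794.
Therefore the posterior P(bowl D | data) = (0.022222) / (0.070794) = 0.3139.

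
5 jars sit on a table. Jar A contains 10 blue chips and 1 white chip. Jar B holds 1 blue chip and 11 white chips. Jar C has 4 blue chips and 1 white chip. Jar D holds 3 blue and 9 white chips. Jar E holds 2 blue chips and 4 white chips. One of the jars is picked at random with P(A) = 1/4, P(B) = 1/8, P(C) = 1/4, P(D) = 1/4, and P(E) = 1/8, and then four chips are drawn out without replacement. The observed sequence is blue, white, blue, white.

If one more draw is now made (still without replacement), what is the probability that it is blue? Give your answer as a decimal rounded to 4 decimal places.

0.0652

For each hypothesis, P(data | H) works out to: P(data | jar A) = (10/11)(1/10)(9/9)(0/8) = 0; P(data | jar B) = (1/12)(11/11)(0/10) = 0; P(data | jar C) = (4/5)(1/4)(3/3)(0/2) = 0; P(data | jar D) = (3/12)(9/11)(2/10)(8/9) = 0.036364; P(data | jar E) = (2/6)(4/5)(1/4)(3/3) = 0.066667.
The prior-weighted likelihoods are 1/4 · 0 = 0, 1/8 · 0 = 0, 1/4 · 0 = 0, 1/4 · 0.036364 = 0.0090909, 1/8 · 0.066667 = 0.0083333; with total 0.017424.
The posterior is then P(jar A | data) = 0, P(jar B | data) = 0, P(jar C | data) = 0, P(jar D | data) = 0.52174, P(jar E | data) = 0.47826.
The predictive probability is P(blue next | data) = (1/8)(0.52174) + (0)(0.47826) = 0.065217.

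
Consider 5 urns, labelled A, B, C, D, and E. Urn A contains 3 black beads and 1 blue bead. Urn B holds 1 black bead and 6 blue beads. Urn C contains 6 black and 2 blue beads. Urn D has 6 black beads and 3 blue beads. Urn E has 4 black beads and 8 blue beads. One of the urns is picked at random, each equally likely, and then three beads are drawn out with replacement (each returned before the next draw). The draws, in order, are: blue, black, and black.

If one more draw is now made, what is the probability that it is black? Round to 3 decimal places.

Compute the likelihood of the observed sequence for each case: P(data | urn A) = (1/4)(3/4)(3/4) = 0.14062; P(data | urn B) = (6/7)(1/7)(1/7) = 0.017493; P(data | urn C) = (2/8)(6/8)(6/8) = 0.14062; P(data | urn D) = (3/9)(6/9)(6/9) = 0.14815; P(data | urn E) = (8/12)(4/12)(4/12) = 0.074074.
Weighting by the prior gives 1/5 · 0.14062 = 0.028125, 1/5 · 0.017493 = 0.0034985, 1/5 · 0.14062 = 0.028125, 1/5 · 0.14815 = 0.02963, 1/5 · 0.074074 = 0.014815; these sum to 0.10419.
The posterior is then P(urn A | data) = 0.26993, P(urn B | data) = 0.033578, P(urn C | data) = 0.26993, P(urn D | data) = 0.28437, P(urn E | data) = 0.14219.
The predictive probability is P(black next | data) = (3/4)(0.26993) + (1/7)(0.033578) + (3/4)(0.26993) + (2/3)(0.28437) + (1/3)(0.14219) = 0.64667.

0.647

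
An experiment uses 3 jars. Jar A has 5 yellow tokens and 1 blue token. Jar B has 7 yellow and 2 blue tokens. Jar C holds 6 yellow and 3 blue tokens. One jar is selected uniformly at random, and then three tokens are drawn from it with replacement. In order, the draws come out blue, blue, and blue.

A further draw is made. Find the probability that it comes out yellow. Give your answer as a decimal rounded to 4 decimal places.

0.7045

Compute the likelihood of the observed sequence for each case: P(data | jar A) = (1/6)(1/6)(1/6) = 0.0046296; P(data | jar B) = (2/9)(2/9)(2/9) = 0.010974; P(data | jar C) = (3/9)(3/9)(3/9) = 0.037037.
Multiplying each by its prior: 1/3 · 0.0046296 = 0.0015432, 1/3 · 0.010974 = 0.003658, 1/3 · 0.037037 = 0.012346; with total 0.017547.
Normalising, the posterior is P(jar A | data) = 0.087948, P(jar B | data) = 0.20847, P(jar C | data) = 0.70358.
So P(yellow next | data) = Σ P(yellow next | H) P(H | data) = (5/6)(0.087948) + (7/9)(0.20847) + (2/3)(0.70358) = 0.70449.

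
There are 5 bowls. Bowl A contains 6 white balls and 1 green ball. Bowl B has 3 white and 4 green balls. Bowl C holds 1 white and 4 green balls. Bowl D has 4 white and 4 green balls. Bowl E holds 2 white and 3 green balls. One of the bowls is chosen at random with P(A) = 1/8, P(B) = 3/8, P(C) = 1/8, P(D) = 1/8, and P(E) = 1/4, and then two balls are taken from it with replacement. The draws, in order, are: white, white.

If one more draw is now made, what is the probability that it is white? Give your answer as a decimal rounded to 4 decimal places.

0.5944

Under each hypothesis, the probability of the observed sequence is: P(data | bowl A) = (6/7)(6/7) = 0.73469; P(data | bowl B) = (3/7)(3/7) = 0.18367; P(data | bowl C) = (1/5)(1/5) = 0.04; P(data | bowl D) = (4/8)(4/8) = 0.25; P(data | bowl E) = (2/5)(2/5) = 0.16.
Weighting by the prior gives 1/8 · 0.73469 = 0.091837, 3/8 · 0.18367 = 0.068878, 1/8 · 0.04 = 0.005, 1/8 · 0.25 = 0.03125, 1/4 · 0.16 = 0.04; these sum to 0.23696.
The posterior is then P(bowl A | data) = 0.38756, P(bowl B | data) = 0.29067, P(bowl C | data) = 0.0211, P(bowl D | data) = 0.13188, P(bowl E | data) = 0.1688.
So P(white next | data) = Σ P(white next | H) P(H | data) = (6/7)(0.38756) + (3/7)(0.29067) + (1/5)(0.0211) + (1/2)(0.13188) + (2/5)(0.1688) = 0.59444.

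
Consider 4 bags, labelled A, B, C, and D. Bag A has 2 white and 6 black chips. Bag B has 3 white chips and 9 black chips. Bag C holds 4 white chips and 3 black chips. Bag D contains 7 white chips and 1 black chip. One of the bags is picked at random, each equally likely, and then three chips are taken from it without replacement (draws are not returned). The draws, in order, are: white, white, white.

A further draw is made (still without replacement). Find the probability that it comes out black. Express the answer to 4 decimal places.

0.2894

Compute the likelihood of the observed sequence for each case: P(data | bag A) = (2/8)(1/7)(0/6) = 0; P(data | bag B) = (3/12)(2/11)(1/10) = 0.0045455; P(data | bag C) = (4/7)(3/6)(2/5) = 0.11429; P(data | bag D) = (7/8)(6/7)(5/6) = 0.625.
Multiplying each by its prior: 1/4 · 0 = 0, 1/4 · 0.0045455 = 0.0011364, 1/4 · 0.11429 = 0.028571, 1/4 · 0.625 = 0.15625; with total 0.18596.
The posterior is then P(bag A | data) = 0, P(bag B | data) = 0.0061109, P(bag C | data) = 0.15364, P(bag D | data) = 0.84024.
So P(black next | data) = Σ P(black next | H) P(H | data) = (1)(0.0061109) + (3/4)(0.15364) + (1/5)(0.84024) = 0.28939.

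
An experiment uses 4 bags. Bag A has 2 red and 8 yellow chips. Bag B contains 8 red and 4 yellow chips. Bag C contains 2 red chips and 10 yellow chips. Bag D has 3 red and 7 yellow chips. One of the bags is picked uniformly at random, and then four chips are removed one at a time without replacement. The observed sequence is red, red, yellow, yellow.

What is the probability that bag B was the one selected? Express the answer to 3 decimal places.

0.393

Under each hypothesis, the probability of the observed sequence is: P(data | bag A) = (2/10)(1/9)(8/8)(7/7) = 1/45; P(data | bag B) = (8/12)(7/11)(4/10)(3/9) = 28/495; P(data | bag C) = (2/12)(1/11)(10/10)(9/9) = 1/66; P(data | bag D) = (3/10)(2/9)(7/8)(6/7) = 1/20.
Multiplying each by its prior: 1/4 · 1/45 = 1/180, 1/4 · 28/495 = 7/495, 1/4 · 1/66 = 1/264, 1/4 · 1/20 = 1/80; summing to 19/528.
So P(bag B | data) = (7/495) / (19/528) = 112/285.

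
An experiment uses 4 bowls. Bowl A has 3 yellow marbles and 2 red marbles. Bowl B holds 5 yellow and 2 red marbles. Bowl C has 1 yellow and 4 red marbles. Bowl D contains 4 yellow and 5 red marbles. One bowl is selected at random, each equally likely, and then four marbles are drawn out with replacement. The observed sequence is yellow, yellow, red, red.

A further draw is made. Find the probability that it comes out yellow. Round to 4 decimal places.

Under each hypothesis, the probability of the observed sequence is: P(data | bowl A) = (3/5)(3/5)(2/5)(2/5) = 0.0576; P(data | bowl B) = (5/7)(5/7)(2/7)(2/7) = 0.041649; P(data | bowl C) = (1/5)(1/5)(4/5)(4/5) = 0.0256; P(data | bowl D) = (4/9)(4/9)(5/9)(5/9) = 0.060966.
Weighting by the prior gives 1/4 · 0.0576 = 0.0144, 1/4 · 0.041649 = 0.010412, 1/4 · 0.0256 = 0.0064, 1/4 · 0.060966 = 0.015242; summing to 0.046454.
Dividing through by the total gives posterior P(bowl A | data) = 0.30998, P(bowl B | data) = 0.22414, P(bowl C | data) = 0.13777, P(bowl D | data) = 0.3281.
The predictive probability is P(yellow next | data) = (3/5)(0.30998) + (5/7)(0.22414) + (1/5)(0.13777) + (4/9)(0.3281) = 0.51947.

0.5195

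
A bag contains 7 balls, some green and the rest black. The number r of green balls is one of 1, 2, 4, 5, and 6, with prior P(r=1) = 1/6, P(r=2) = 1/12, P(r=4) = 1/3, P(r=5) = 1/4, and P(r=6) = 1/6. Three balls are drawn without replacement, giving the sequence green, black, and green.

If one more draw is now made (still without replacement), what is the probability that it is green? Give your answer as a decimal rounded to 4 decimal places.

Compute the likelihood of the observed sequence for each case: P(data | r = 1) = (1/7)(6/6)(0/5) = 0; P(data | r = 2) = (2/7)(5/6)(1/5) = 0.047619; P(data | r = 4) = (4/7)(3/6)(3/5) = 0.17143; P(data | r = 5) = (5/7)(2/6)(4/5) = 0.19048; P(data | r = 6) = (6/7)(1/6)(5/5) = 0.14286.
Weighting by the prior gives 1/6 · 0 = 0, 1/12 · 0.047619 = 0.0039683, 1/3 · 0.17143 = 0.057143, 1/4 · 0.19048 = 0.047619, 1/6 · 0.14286 = 0.02381; these sum to 0.13254.
Normalising, the posterior is P(r = 1 | data) = 0, P(r = 2 | data) = 0.02994, P(r = 4 | data) = 0.43114, P(r = 5 | data) = 0.35928, P(r = 6 | data) = 0.17964.
So P(green next | data) = Σ P(green next | H) P(H | data) = (0)(0.02994) + (1/2)(0.43114) + (3/4)(0.35928) + (1)(0.17964) = 0.66467.

0.6647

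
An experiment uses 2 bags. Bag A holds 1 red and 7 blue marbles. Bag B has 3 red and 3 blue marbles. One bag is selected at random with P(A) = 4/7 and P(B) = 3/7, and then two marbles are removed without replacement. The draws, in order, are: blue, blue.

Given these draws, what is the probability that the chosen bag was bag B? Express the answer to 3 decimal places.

0.167

Under each hypothesis, the probability of the observed sequence is: P(data | bag A) = (7/8)(6/7) = 3/4; P(data | bag B) = (3/6)(2/5) = 1/5.
Weighting by the prior gives 4/7 · 3/4 = 3/7, 3/7 · 1/5 = 3/35; these sum to 18/35.
By Bayes' rule, P(bag B | data) = (3/35) / (18/35) = 1/6.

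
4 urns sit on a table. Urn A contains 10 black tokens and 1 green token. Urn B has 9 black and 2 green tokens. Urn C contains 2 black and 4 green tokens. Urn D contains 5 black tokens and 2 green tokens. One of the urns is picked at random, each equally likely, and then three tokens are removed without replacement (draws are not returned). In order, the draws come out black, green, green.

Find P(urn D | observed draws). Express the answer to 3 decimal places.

For each hypothesis, P(data | H) works out to: P(data | urn A) = (10/11)(1/10)(0/9) = 0; P(data | urn B) = (9/11)(2/10)(1/9) = 0.018182; P(data | urn C) = (2/6)(4/5)(3/4) = 0.2; P(data | urn D) = (5/7)(2/6)(1/5) = 0.047619.
Multiplying each by its prior: 1/4 · 0 = 0, 1/4 · 0.018182 = 0.0045455, 1/4 · 0.2 = 0.05, 1/4 · 0.047619 = 0.011905; these sum to 0.06645.
By Bayes' rule, P(urn D | data) = (0.011905) / (0.06645) = 0.17915.

0.179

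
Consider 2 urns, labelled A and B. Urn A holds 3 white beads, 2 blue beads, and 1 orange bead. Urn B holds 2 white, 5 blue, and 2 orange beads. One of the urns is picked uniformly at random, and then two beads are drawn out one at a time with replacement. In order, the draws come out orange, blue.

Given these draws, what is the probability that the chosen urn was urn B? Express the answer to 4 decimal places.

0.6897

The likelihood of the observed sequence under each hypothesis: P(data | urn A) = (1/6)(2/6) = 1/18; P(data | urn B) = (2/9)(5/9) = 10/81.
Weighting by the prior gives 1/2 · 1/18 = 1/36, 1/2 · 10/81 = 5/81; summing to 29/324.
Hence P(urn B | data) = (5/81) / (29/324) = 20/29.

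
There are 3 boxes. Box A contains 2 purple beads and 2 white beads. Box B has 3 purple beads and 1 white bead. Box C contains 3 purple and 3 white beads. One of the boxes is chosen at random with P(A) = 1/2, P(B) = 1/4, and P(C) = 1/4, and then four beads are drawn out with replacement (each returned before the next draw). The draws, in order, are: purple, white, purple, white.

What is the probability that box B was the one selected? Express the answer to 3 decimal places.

The likelihood of the observed sequence under each hypothesis: P(data | box A) = (2/4)(2/4)(2/4)(2/4) = 0.0625; P(data | box B) = (3/4)(1/4)(3/4)(1/4) = 0.035156; P(data | box C) = (3/6)(3/6)(3/6)(3/6) = 0.0625.
The prior-weighted likelihoods are 1/2 · 0.0625 = 0.03125, 1/4 · 0.035156 = 0.0087891, 1/4 · 0.0625 = 0.015625; summing to 0.055664.
By Bayes' rule, P(box B | data) = (0.0087891) / (0.055664) = 0.15789.

0.158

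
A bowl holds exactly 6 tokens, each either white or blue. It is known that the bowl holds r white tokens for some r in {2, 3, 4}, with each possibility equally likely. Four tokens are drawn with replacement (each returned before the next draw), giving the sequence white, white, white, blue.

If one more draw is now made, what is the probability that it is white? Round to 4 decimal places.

0.5664

Compute the likelihood of the observed sequence for each case: P(data | r = 2) = (2/6)(2/6)(2/6)(4/6) = 0.024691; P(data | r = 3) = (3/6)(3/6)(3/6)(3/6) = 0.0625; P(data | r = 4) = (4/6)(4/6)(4/6)(2/6) = 0.098765.
Weighting by the prior gives 1/3 · 0.024691 = 0.0082305, 1/3 · 0.0625 = 0.020833, 1/3 · 0.098765 = 0.032922; with total 0.061986.
Normalising, the posterior is P(r = 2 | data) = 0.13278, P(r = 3 | data) = 0.3361, P(r = 4 | data) = 0.53112.
So P(white next | data) = Σ P(white next | H) P(H | data) = (1/3)(0.13278) + (1/2)(0.3361) + (2/3)(0.53112) = 0.56639.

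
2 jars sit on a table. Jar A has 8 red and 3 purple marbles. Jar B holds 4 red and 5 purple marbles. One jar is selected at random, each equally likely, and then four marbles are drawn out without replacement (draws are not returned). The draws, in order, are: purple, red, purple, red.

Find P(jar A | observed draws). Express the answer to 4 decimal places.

The likelihood of the observed sequence under each hypothesis: P(data | jar A) = (3/11)(8/10)(2/9)(7/8) = 0.042424; P(data | jar B) = (5/9)(4/8)(4/7)(3/6) = 0.079365.
Weighting by the prior gives 1/2 · 0.042424 = 0.021212, 1/2 · 0.079365 = 0.039683; summing to 0.060895.
Hence P(jar A | data) = (0.021212) / (0.060895) = 0.34834.

0.3483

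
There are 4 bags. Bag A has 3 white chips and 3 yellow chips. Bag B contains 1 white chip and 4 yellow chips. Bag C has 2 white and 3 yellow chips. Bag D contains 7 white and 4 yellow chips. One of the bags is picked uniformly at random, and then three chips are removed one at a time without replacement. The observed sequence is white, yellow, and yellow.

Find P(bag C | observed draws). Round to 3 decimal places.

0.315

Under each hypothesis, the probability of the observed sequence is: P(data | bag A) = (3/6)(3/5)(2/4) = 0.15; P(data | bag B) = (1/5)(4/4)(3/3) = 0.2; P(data | bag C) = (2/5)(3/4)(2/3) = 0.2; P(data | bag D) = (7/11)(4/10)(3/9) = 0.084848.
The prior-weighted likelihoods are 1/4 · 0.15 = 0.0375, 1/4 · 0.2 = 0.05, 1/4 · 0.2 = 0.05, 1/4 · 0.084848 = 0.021212; with total 0.15871.
By Bayes' rule, P(bag C | data) = (0.05) / (0.15871) = 0.31504.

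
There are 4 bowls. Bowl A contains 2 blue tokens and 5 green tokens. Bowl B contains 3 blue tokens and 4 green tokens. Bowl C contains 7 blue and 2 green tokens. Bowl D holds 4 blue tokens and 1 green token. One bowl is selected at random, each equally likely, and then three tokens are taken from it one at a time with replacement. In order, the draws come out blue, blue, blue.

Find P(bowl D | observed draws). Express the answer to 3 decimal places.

0.472

Under each hypothesis, the probability of the observed sequence is: P(data | bowl A) = (2/7)(2/7)(2/7) = 0.023324; P(data | bowl B) = (3/7)(3/7)(3/7) = 0.078717; P(data | bowl C) = (7/9)(7/9)(7/9) = 0.47051; P(data | bowl D) = (4/5)(4/5)(4/5) = 0.512.
Multiplying each by its prior: 1/4 · 0.023324 = 0.0058309, 1/4 · 0.078717 = 0.019679, 1/4 · 0.47051 = 0.11763, 1/4 · 0.512 = 0.128; with total 0.27114.
Therefore the posterior P(bowl D | data) = (0.128) / (0.27114) = 0.47209.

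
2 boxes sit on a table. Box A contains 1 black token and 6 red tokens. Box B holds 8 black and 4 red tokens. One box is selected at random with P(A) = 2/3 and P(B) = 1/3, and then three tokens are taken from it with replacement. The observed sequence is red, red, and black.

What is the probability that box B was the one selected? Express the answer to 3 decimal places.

Under each hypothesis, the probability of the observed sequence is: P(data | box A) = (6/7)(6/7)(1/7) = 0.10496; P(data | box B) = (4/12)(4/12)(8/12) = 0.074074.
Weighting by the prior gives 2/3 · 0.10496 = 0.069971, 1/3 · 0.074074 = 0.024691; these sum to 0.094662.
By Bayes' rule, P(box B | data) = (0.024691) / (0.094662) = 0.26084.

0.261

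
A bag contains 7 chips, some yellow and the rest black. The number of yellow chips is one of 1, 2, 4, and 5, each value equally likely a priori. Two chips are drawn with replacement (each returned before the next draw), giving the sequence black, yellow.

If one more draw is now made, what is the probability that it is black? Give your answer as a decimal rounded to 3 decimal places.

0.534

For each hypothesis, P(data | H) works out to: P(data | r = 1) = (6/7)(1/7) = 6/49; P(data | r = 2) = (5/7)(2/7) = 10/49; P(data | r = 4) = (3/7)(4/7) = 12/49; P(data | r = 5) = (2/7)(5/7) = 10/49.
The prior-weighted likelihoods are 1/4 · 6/49 = 3/98, 1/4 · 10/49 = 5/98, 1/4 · 12/49 = 3/49, 1/4 · 10/49 = 5/98; these sum to 19/98.
Dividing through by the total gives posterior P(r = 1 | data) = 3/19, P(r = 2 | data) = 5/19, P(r = 4 | data) = 6/19, P(r = 5 | data) = 5/19.
Averaging over the posterior, P(black next | data) = (6/7)(3/19) + (5/7)(5/19) + (3/7)(6/19) + (2/7)(5/19) = 71/133.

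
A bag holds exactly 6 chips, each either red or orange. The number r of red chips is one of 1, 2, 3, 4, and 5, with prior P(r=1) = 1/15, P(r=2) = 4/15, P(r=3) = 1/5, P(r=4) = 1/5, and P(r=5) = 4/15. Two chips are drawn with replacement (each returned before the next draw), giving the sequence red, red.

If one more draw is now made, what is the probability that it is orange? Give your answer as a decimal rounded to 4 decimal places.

0.3003

Compute the likelihood of the observed sequence for each case: P(data | r = 1) = (1/6)(1/6) = 1/36; P(data | r = 2) = (2/6)(2/6) = 1/9; P(data | r = 3) = (3/6)(3/6) = 1/4; P(data | r = 4) = (4/6)(4/6) = 4/9; P(data | r = 5) = (5/6)(5/6) = 25/36.
The prior-weighted likelihoods are 1/15 · 1/36 = 1/540, 4/15 · 1/9 = 4/135, 1/5 · 1/4 = 1/20, 1/5 · 4/9 = 4/45, 4/15 · 25/36 = 5/27; with total 16/45.
Normalising, the posterior is P(r = 1 | data) = 1/192, P(r = 2 | data) = 1/12, P(r = 3 | data) = 9/64, P(r = 4 | data) = 1/4, P(r = 5 | data) = 25/48.
So P(orange next | data) = Σ P(orange next | H) P(H | data) = (5/6)(1/192) + (2/3)(1/12) + (1/2)(9/64) + (1/3)(1/4) + (1/6)(25/48) = 173/576.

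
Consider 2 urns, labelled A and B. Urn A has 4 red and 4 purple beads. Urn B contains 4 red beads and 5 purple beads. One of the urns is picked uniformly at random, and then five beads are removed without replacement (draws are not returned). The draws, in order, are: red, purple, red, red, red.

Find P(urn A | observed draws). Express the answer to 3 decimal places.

The likelihood of the observed sequence under each hypothesis: P(data | urn A) = (4/8)(4/7)(3/6)(2/5)(1/4) = 1/70; P(data | urn B) = (4/9)(5/8)(3/7)(2/6)(1/5) = 1/126.
The prior-weighted likelihoods are 1/2 · 1/70 = 1/140, 1/2 · 1/126 = 1/252; with total 1/90.
Hence P(urn A | data) = (1/140) / (1/90) = 9/14.

0.643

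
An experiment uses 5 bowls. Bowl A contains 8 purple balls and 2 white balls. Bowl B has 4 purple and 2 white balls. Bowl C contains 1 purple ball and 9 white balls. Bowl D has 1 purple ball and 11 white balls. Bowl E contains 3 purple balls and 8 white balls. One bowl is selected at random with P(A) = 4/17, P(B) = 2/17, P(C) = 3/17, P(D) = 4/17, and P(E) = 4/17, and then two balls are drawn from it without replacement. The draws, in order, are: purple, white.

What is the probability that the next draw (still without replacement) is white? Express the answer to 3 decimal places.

For each hypothesis, P(data | H) works out to: P(data | bowl A) = (8/10)(2/9) = 0.17778; P(data | bowl B) = (4/6)(2/5) = 0.26667; P(data | bowl C) = (1/10)(9/9) = 0.1; P(data | bowl D) = (1/12)(11/11) = 0.083333; P(data | bowl E) = (3/11)(8/10) = 0.21818.
The prior-weighted likelihoods are 4/17 · 0.17778 = 0.04183, 2/17 · 0.26667 = 0.031373, 3/17 · 0.1 = 0.017647, 4/17 · 0.083333 = 0.019608, 4/17 · 0.21818 = 0.051337; with total 0.16179.
Normalising, the posterior is P(bowl A | data) = 0.25854, P(bowl B | data) = 0.1939, P(bowl C | data) = 0.10907, P(bowl D | data) = 0.12119, P(bowl E | data) = 0.3173.
The predictive probability is P(white next | data) = (1/8)(0.25854) + (1/4)(0.1939) + (1)(0.10907) + (1)(0.12119) + (7/9)(0.3173) = 0.55784.

0.558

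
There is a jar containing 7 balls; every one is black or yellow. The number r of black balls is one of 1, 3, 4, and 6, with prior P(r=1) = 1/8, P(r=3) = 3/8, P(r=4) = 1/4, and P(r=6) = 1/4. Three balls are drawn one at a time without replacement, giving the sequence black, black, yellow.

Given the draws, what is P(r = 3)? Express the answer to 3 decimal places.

Compute the likelihood of the observed sequence for each case: P(data | r = 1) = (1/7)(0/6) = 0; P(data | r = 3) = (3/7)(2/6)(4/5) = 4/35; P(data | r = 4) = (4/7)(3/6)(3/5) = 6/35; P(data | r = 6) = (6/7)(5/6)(1/5) = 1/7.
Multiplying each by its prior: 1/8 · 0 = 0, 3/8 · 4/35 = 3/70, 1/4 · 6/35 = 3/70, 1/4 · 1/7 = 1/28; with total 17/140.
Therefore the posterior P(r = 3 | data) = (3/70) / (17/140) = 6/17.

0.353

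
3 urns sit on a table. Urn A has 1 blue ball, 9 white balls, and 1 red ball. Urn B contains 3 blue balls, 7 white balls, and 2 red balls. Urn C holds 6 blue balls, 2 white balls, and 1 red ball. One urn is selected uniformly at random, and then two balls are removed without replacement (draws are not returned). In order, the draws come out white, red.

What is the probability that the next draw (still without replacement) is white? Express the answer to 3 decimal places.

Under each hypothesis, the probability of the observed sequence is: P(data | urn A) = (9/11)(1/10) = 0.081818; P(data | urn B) = (7/12)(2/11) = 0.10606; P(data | urn C) = (2/9)(1/8) = 0.027778.
Multiplying each by its prior: 1/3 · 0.081818 = 0.027273, 1/3 · 0.10606 = 0.035354, 1/3 · 0.027778 = 0.0092593; summing to 0.071886.
Dividing through by the total gives posterior P(urn A | data) = 0.37939, P(urn B | data) = 0.4918, P(urn C | data) = 0.12881.
So P(white next | data) = Σ P(white next | H) P(H | data) = (8/9)(0.37939) + (3/5)(0.4918) + (1/7)(0.12881) = 0.65072.

0.651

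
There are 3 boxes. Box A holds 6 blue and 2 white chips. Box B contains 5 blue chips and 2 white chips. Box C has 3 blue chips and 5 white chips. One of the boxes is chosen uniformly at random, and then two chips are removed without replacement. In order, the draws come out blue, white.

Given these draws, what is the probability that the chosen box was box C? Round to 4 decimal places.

0.3719

The likelihood of the observed sequence under each hypothesis: P(data | box A) = (6/8)(2/7) = 3/14; P(data | box B) = (5/7)(2/6) = 5/21; P(data | box C) = (3/8)(5/7) = 15/56.
The prior-weighted likelihoods are 1/3 · 3/14 = 1/14, 1/3 · 5/21 = 5/63, 1/3 · 15/56 = 5/56; these sum to 121/504.
So P(box C | data) = (5/56) / (121/504) = 45/121.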